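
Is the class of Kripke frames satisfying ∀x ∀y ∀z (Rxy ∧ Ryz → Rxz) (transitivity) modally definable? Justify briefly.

Definable; □r → □□r defines it

The condition is transitivity. A defining modal formula is □r → □□r.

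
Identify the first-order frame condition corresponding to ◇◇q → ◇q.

transitivity: ∀x ∀y ∀z (Rxy ∧ Ryz → Rxz)

This is frame-equivalent to □q → □□q (substitute ¬q for q and contrapose).
Suppose □q→□□q is valid. Take Rxy, Ryz and set V(q)={w : Rxw}. Then □q at x, so □□q at x, so □q at y, so q at z, i.e. Rxz.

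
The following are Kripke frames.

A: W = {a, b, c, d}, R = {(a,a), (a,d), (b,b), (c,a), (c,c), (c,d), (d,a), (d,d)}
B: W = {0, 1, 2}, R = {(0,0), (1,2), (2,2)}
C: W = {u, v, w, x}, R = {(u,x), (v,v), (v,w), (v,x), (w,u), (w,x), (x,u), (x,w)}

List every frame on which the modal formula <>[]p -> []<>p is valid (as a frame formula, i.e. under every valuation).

A, B

This is the axiom for convergence; its first-order frame correspondent is forall x forall y forall z (Rxy & Rxz -> exists w (Ryw & Rzw)).
A: condition met.
B: condition met.
C: fails — Rwu and Rwx but u and x have no common successor.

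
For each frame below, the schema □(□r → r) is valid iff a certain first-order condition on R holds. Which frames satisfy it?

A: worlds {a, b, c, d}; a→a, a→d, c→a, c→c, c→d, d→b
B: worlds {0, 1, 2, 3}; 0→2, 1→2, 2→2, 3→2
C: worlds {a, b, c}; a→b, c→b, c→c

B

Frame correspondent (Sahlqvist): ∀x ∀y (Rxy → Ryy) — i.e. shift-reflexivity.
A: fails — Rcd but not Rdd.
B: ✓.
C: fails — Rab but not Rbb.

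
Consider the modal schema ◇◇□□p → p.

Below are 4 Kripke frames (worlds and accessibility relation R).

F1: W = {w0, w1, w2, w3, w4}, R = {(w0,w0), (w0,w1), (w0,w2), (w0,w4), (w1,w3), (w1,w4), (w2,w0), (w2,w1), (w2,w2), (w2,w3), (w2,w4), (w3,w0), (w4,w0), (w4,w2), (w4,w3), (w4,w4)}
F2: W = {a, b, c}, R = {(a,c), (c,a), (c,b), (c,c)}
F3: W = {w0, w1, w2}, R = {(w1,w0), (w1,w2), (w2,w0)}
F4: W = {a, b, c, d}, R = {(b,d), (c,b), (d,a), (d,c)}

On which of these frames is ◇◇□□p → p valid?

F1

The schema corresponds to a generalized confluence (Geach) condition: ∀x ∀y (xR²y → ∃w (yR²w ∧ x = w)).
F1: holds.
F2: fails — aR²b but no w with bR²w and a=w.
F3: fails — w1R²w0 but no w with w0R²w and w1=w.
F4: fails — bR²a but no w with aR²w and b=w.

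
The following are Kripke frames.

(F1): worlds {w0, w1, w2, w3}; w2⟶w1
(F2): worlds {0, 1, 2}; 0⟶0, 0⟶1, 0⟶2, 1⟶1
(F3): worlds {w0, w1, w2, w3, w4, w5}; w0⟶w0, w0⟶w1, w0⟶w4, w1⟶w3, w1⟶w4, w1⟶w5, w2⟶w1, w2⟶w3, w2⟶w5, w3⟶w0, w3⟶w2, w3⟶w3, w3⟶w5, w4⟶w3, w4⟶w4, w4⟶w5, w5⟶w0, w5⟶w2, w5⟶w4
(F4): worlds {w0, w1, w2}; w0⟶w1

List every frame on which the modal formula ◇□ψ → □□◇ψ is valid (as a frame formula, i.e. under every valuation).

The schema corresponds to a generalized confluence (Geach) condition: ∀x ∀y ∀z ((xRy ∧ xR²z) → ∃w (yRw ∧ zRw)).
(F1): satisfies the condition.
(F2): fails — 0R0, 0R²2 but no w with 0Rw and 2Rw.
(F3): fails — w1Rw5, w1R²w2 but no w with w5Rw and w2Rw.
(F4): satisfies the condition.

(F1), (F4)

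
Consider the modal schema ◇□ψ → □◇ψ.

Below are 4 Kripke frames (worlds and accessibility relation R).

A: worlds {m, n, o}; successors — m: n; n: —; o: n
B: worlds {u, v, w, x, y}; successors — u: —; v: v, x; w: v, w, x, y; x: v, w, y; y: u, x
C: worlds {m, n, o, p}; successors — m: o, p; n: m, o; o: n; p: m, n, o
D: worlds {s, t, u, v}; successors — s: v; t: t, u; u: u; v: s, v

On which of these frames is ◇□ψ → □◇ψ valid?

D

This is the axiom for convergence; its first-order frame correspondent is ∀x ∀y ∀z (Rxy ∧ Rxz → ∃w (Ryw ∧ Rzw)).
A: fails — Rmn and Rmn but n and n have no common successor.
B: fails — Rwx and Rwy but x and y have no common successor.
C: fails — Rno and Rnm but o and m have no common successor.
D: ✓.
Valid on: D.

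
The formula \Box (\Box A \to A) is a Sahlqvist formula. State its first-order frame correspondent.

This is the T□ axiom.
It corresponds to shift-reflexivity: \forall x \forall y (Rxy \to Ryy).

shift-reflexivity: \forall x \forall y (Rxy \to Ryy)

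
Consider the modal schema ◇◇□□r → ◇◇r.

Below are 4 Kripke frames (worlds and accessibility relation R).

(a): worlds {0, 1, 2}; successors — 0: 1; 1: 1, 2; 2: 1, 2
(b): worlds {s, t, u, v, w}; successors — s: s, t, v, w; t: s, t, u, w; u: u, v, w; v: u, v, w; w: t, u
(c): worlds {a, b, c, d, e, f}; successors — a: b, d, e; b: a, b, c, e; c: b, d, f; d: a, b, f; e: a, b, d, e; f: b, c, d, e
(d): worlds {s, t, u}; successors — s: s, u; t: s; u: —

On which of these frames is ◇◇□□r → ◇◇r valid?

(a), (b), (c)

This is the axiom for a generalized confluence (Geach) condition; its first-order frame correspondent is ∀x ∀y (xR²y → ∃w (yR²w ∧ xR²w)).
(a): holds.
(b): holds.
(c): holds.
(d): fails — sR²u but no w with uR²w and sR²w.
Valid on: (a), (b), (c).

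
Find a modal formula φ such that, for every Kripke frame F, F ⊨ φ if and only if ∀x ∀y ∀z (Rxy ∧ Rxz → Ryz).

◇p → □◇p

This is the Euclidean property; the standard corresponding axiom is 5: ◇p → □◇p.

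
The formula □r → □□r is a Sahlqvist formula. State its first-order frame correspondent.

transitivity: ∀x ∀y ∀z (Rxy ∧ Ryz → Rxz)

Suppose □r→□□r is valid. Take Rxy, Ryz and set V(r)={w : Rxw}. Then □r at x, so □□r at x, so □r at y, so r at z, i.e. Rxz.
Conversely, any frame satisfying ∀x ∀y ∀z (Rxy ∧ Ryz → Rxz) validates the schema.
So the correspondent is transitivity.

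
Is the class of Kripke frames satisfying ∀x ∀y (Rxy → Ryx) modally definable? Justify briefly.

This is a Sahlqvist condition; the B axiom q → □◇q defines it.
Suppose q→□◇q is valid. Take Rxy and set V(q)={x}. Then q at x, so □◇q at x, so ◇q at y, so some z with Ryz has q; z=x, i.e. Ryx.

Definable; q → □◇q defines it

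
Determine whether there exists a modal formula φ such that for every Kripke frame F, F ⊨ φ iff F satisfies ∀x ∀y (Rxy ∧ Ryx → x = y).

Modal frame validity is preserved under surjective bounded morphisms.
The 8-cycle (worlds a,b,c,d,e,f,g,h with a→b→c→d→e→f→g→h→a) is antisymmetric. Sending even-indexed worlds to s and odd-indexed worlds to t is a surjective bounded morphism onto the two-world frame with s↔t, which is not antisymmetric.
Hence antisymmetry is not modally definable.

No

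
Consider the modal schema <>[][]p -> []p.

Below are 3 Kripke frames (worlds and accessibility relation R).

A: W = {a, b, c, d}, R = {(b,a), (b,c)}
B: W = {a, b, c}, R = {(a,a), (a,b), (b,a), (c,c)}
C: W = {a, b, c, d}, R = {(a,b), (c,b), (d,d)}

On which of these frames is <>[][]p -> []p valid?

B

This is the axiom for a generalized confluence (Geach) condition; its first-order frame correspondent is forall x forall y forall z ((xRy & xRz) -> exists w (y R^2 w & z = w)).
A: fails — bRa, bRa but no w with aR²w and a=w.
B: condition met.
C: fails — aRb, aRb but no w with bR²w and b=w.
Valid on: B.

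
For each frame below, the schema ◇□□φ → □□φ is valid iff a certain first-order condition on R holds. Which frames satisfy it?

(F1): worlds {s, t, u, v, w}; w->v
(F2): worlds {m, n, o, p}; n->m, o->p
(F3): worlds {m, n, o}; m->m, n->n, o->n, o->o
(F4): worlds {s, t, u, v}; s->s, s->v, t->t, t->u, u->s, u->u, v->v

(F1), (F2)

This is the axiom for a generalized confluence (Geach) condition; its first-order frame correspondent is ∀x ∀y ∀z ((xRy ∧ xR²z) → ∃w (yR²w ∧ z = w)).
(F1): ✓.
(F2): ✓.
(F3): fails — oRn, oR²o but no w with nR²w and o=w.
(F4): fails — sRv, sR²s but no w with vR²w and s=w.
Valid on: (F1), (F2).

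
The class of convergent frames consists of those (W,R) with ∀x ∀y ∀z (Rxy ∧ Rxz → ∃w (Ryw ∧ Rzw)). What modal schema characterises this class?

A defining formula is ◇□r → □◇r (the .2 axiom).
Suppose ◇□r→□◇r is valid. Take Rxy, Rxz and set V(r)={w : Ryw}. Then □r at y so ◇□r at x, so □◇r at x, so ◇r at z, giving w with Rzw and Ryw.

◇□r → □◇r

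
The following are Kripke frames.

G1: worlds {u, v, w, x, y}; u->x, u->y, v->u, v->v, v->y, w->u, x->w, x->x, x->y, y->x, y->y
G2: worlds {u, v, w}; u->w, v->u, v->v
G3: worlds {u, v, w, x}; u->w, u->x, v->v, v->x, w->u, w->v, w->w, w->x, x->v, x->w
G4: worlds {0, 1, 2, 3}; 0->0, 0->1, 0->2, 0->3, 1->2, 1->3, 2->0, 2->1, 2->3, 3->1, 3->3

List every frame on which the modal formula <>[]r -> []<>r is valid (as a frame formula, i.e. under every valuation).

This is the axiom for convergence; its first-order frame correspondent is forall x forall y forall z (Rxy & Rxz -> exists w (Ryw & Rzw)).
G1: fails — Rxw and Rxx but w and x have no common successor.
G2: fails — Ruw and Ruw but w and w have no common successor.
G3: condition met.
G4: condition met.
Valid on: G3, G4.

G3, G4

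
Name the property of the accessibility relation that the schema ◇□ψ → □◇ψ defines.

convergence: ∀x ∀y ∀z (Rxy ∧ Rxz → ∃w (Ryw ∧ Rzw))

Suppose ◇□ψ→□◇ψ is valid. Take Rxy, Rxz and set V(ψ)={w : Ryw}. Then □ψ at y so ◇□ψ at x, so □◇ψ at x, so ◇ψ at z, giving w with Rzw and Ryw.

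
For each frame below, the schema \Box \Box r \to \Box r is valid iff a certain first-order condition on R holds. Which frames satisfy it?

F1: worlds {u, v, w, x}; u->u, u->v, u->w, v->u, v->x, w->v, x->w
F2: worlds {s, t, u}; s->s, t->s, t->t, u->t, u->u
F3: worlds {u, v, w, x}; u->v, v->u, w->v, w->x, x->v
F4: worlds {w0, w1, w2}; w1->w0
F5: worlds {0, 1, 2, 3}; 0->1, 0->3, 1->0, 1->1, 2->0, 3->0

F2

The schema corresponds to density: \forall x \forall y (Rxy \to \exists z (Rxz \wedge Rzy)).
F1: fails — Rxw but no z with Rxz and Rzw.
F2: holds.
F3: fails — Ruv but no z with Ruz and Rzv.
F4: fails — Rw1w0 but no z with Rw1z and Rzw0.
F5: fails — R20 but no z with R2z and Rz0.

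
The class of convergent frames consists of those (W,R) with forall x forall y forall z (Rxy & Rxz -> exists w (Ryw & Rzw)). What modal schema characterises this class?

The condition is convergence. The .2 schema ◇□ψ → □◇ψ defines it.

◇□ψ → □◇ψ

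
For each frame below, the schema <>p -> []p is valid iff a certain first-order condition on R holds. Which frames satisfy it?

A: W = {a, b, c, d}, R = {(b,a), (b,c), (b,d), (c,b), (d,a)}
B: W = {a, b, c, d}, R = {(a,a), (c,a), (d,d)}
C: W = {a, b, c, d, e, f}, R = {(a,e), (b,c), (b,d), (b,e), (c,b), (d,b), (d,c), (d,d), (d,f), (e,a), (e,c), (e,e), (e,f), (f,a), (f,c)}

B

This is the axiom for partial functionality; its first-order frame correspondent is forall x forall y forall z (Rxy & Rxz -> y = z).
A: fails — b sees both a and c.
B: satisfies the condition.
C: fails — b sees both c and d.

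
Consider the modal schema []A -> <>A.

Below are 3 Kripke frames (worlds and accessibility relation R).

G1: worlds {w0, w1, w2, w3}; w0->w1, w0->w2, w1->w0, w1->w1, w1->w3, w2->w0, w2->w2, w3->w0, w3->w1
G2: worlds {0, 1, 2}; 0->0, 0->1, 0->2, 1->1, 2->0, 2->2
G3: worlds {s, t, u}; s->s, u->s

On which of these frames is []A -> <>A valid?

Frame correspondent (Sahlqvist): forall x exists y Rxy — i.e. seriality.
G1: holds.
G2: holds.
G3: fails — world t has no successor.
Valid on: G1, G2.

G1, G2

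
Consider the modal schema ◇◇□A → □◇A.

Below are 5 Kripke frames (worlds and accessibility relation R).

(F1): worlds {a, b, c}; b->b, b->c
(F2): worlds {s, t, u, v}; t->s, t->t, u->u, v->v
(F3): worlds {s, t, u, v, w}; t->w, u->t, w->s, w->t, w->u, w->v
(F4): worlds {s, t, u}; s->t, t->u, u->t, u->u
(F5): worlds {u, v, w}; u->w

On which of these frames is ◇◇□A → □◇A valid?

This is the axiom for a generalized confluence (Geach) condition; its first-order frame correspondent is ∀x ∀y ∀z ((xR²y ∧ xRz) → ∃w (yRw ∧ zRw)).
(F1): fails — bR²b, bRc but no w with bRw and cRw.
(F2): fails — tR²s, tRs but no w with sRw and sRw.
(F3): fails — tR²s, tRw but no w* with sRw* and wRw*.
(F4): holds.
(F5): holds.

(F4), (F5)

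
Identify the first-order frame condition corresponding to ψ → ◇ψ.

reflexivity

Replacing ψ by ¬ψ and contraposing gives the equivalent schema □ψ → ψ.
Suppose □ψ→ψ is valid. At any x set V(ψ)={w : Rxw}. Then □ψ holds at x, so ψ holds at x, i.e. Rxx.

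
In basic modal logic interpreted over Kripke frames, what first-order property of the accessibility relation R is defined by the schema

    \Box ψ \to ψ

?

Suppose □ψ→ψ is valid. At any x set V(ψ)={w : Rxw}. Then □ψ holds at x, so ψ holds at x, i.e. Rxx.

reflexivity: \forall x Rxx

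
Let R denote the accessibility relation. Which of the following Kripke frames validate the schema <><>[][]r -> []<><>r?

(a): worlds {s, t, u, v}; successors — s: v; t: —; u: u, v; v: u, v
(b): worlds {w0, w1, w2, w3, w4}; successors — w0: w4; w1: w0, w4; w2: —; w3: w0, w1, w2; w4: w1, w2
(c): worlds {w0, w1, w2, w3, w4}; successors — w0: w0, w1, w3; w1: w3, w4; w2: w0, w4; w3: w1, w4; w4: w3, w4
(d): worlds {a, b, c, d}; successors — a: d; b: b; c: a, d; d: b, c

(a), (c), (d)

This is the axiom for a generalized confluence (Geach) condition; its first-order frame correspondent is forall x forall y forall z ((x R^2 y & xRz) -> exists w (y R^2 w & z R^2 w)).
(a): satisfies the condition.
(b): fails — w0R²w2, w0Rw4 but no w with w2R²w and w4R²w.
(c): satisfies the condition.
(d): satisfies the condition.
Valid on: (a), (c), (d).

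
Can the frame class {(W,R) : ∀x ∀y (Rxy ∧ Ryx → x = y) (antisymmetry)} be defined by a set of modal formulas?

If a class were modally definable it would be closed under surjective bounded morphisms (Goldblatt–Thomason).
The 8-cycle (worlds s,t,u,v,w,x,y,z with s→t→u→v→w→x→y→z→s) is antisymmetric. Sending even-indexed worlds to s and odd-indexed worlds to t is a surjective bounded morphism onto the two-world frame with s↔t, which is not antisymmetric.
So no modal formula (or set of formulas) defines exactly the antisymmetric frames.

No — not modally definable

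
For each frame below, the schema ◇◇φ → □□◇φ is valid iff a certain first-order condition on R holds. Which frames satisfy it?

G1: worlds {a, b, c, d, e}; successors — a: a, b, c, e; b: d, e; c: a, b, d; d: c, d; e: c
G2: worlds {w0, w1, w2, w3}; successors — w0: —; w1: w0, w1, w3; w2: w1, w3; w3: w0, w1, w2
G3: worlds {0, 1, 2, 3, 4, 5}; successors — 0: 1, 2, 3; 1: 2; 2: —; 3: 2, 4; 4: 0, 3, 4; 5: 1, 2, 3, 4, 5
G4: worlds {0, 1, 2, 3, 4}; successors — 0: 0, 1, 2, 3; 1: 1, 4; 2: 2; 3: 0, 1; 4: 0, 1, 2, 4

The schema corresponds to a generalized confluence (Geach) condition: ∀x ∀y ∀z ((xR²y ∧ xR²z) → ∃w (y = w ∧ zRw)).
G1: fails — aR²a, aR²b but no w with a=w and bRw.
G2: fails — w1R²w0, w1R²w0 but no w with w0=w and w0Rw.
G3: fails — 0R²2, 0R²2 but no w with 2=w and 2Rw.
G4: fails — 0R²0, 0R²1 but no w with 0=w and 1Rw.

none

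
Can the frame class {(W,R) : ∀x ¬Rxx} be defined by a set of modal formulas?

Modal frame validity is preserved under surjective bounded morphisms.
The 4-cycle (worlds 0,1,2,3 with 0→1→2→3→0) is irreflexive, and the map sending every world to a single reflexive point • is a surjective bounded morphism (forth: every edge maps to (•,•); back: every world has a successor). So any modal formula valid on the 4-cycle is also valid on the reflexive point, which is not irreflexive.
Hence irreflexivity is not modally definable.

No — not modally definable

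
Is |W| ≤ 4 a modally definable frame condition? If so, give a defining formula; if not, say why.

If a class were modally definable it would be closed under disjoint unions (Goldblatt–Thomason).
Any modal formula valid on each of 5 disjoint one-world frames is valid on their disjoint union (validity is preserved under disjoint unions). Each one-world frame has |W|=1≤4, but the union has |W|=5.
So the class is not modally definable.

No — not modally definable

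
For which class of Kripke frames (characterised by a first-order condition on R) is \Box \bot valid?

This schema is the Ver axiom.
It corresponds to emptiness of R: \forall x \forall y \neg Rxy.

Emptiness of R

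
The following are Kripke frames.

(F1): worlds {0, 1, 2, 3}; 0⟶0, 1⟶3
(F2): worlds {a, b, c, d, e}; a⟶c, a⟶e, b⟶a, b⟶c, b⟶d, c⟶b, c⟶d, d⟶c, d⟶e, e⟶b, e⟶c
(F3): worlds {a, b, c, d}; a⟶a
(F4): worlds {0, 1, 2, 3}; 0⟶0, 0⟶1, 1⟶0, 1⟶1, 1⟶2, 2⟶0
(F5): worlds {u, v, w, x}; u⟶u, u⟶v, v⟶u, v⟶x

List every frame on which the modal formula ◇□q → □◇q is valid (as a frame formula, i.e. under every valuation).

(F3), (F4)

The schema corresponds to convergence: ∀x ∀y ∀z (Rxy ∧ Rxz → ∃w (Ryw ∧ Rzw)).
(F1): fails — R13 and R13 but 3 and 3 have no common successor.
(F2): fails — Rbc and Rba but c and a have no common successor.
(F3): condition met.
(F4): condition met.
(F5): fails — Rvu and Rvx but u and x have no common successor.
Valid on: (F3), (F4).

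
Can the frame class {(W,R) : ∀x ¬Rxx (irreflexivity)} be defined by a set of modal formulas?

If a class were modally definable it would be closed under surjective bounded morphisms (Goldblatt–Thomason).
The 3-cycle (worlds a,b,c with a→b→c→a) is irreflexive, and the map sending every world to a single reflexive point • is a surjective bounded morphism (forth: every edge maps to (•,•); back: every world has a successor). So any modal formula valid on the 3-cycle is also valid on the reflexive point, which is not irreflexive.
So no modal formula (or set of formulas) defines exactly the irreflexive frames.

Not modally definable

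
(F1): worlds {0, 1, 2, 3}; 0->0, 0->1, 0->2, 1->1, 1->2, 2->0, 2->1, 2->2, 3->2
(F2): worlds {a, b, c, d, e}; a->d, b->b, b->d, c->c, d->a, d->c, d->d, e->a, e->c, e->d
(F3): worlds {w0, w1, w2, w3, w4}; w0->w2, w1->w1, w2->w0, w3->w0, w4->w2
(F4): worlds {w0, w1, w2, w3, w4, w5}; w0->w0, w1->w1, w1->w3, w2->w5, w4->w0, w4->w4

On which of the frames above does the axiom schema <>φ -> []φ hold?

Frame correspondent (Sahlqvist): forall x forall y forall z (Rxy & Rxz -> y = z) — i.e. partial functionality.
(F1): fails — 0 sees both 0 and 1.
(F2): fails — b sees both b and d.
(F3): ✓.
(F4): fails — w1 sees both w1 and w3.
Valid on: (F3).

(F3)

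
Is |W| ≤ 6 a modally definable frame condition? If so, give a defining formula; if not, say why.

No — not modally definable

If a class were modally definable it would be closed under disjoint unions (Goldblatt–Thomason).
Any modal formula valid on each of 7 disjoint one-world frames is valid on their disjoint union (validity is preserved under disjoint unions). Each one-world frame has |W|=1≤6, but the union has |W|=7.
Hence having at most 6 worlds is not modally definable.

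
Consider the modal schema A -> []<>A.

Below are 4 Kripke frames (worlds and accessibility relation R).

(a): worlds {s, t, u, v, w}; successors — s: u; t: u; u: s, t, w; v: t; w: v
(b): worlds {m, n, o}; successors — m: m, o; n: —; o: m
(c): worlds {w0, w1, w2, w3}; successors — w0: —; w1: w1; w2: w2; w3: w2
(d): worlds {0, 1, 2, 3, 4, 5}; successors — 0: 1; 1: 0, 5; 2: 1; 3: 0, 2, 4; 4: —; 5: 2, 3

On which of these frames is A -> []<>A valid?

(b)

This is the axiom for symmetry; its first-order frame correspondent is forall x forall y (Rxy -> Ryx).
(a): fails — Ruw but not Rwu.
(b): satisfies the condition.
(c): fails — Rw3w2 but not Rw2w3.
(d): fails — R34 but not R43.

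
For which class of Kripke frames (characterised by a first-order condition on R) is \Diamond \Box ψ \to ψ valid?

symmetry

This is a form of the B axiom.
Its frame correspondent is symmetry — \forall x \forall y (Rxy \to Ryx).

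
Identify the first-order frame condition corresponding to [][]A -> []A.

Density

This is the C4 axiom.
Its frame correspondent is density — forall x forall y (Rxy -> exists z (Rxz & Rzy)).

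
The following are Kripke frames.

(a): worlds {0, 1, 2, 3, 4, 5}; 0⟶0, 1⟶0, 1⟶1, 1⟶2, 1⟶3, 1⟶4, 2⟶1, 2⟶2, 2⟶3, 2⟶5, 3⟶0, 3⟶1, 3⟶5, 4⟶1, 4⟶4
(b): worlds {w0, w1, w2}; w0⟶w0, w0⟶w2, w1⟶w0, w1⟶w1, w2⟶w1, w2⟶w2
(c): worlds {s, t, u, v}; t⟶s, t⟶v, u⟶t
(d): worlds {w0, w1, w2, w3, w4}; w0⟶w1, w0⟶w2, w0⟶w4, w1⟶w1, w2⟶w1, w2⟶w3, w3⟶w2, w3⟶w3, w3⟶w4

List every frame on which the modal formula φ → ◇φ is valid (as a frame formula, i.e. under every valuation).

(b)

The schema corresponds to reflexivity: ∀x Rxx.
(a): fails — world 3 does not see itself.
(b): holds.
(c): fails — world s does not see itself.
(d): fails — world w0 does not see itself.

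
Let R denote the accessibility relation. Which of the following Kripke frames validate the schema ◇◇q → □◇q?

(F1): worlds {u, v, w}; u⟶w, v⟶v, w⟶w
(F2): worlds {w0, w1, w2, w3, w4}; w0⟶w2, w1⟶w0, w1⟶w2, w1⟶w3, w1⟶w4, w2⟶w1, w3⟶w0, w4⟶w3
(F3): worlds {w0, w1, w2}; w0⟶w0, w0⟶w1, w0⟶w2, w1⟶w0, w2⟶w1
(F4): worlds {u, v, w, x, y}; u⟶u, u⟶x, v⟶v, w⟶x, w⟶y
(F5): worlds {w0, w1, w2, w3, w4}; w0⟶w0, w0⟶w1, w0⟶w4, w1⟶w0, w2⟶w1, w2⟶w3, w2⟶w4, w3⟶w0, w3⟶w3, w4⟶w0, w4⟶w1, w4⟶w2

(F1)

This is the axiom for a generalized confluence (Geach) condition; its first-order frame correspondent is ∀x ∀y ∀z ((xR²y ∧ xRz) → ∃w (y = w ∧ zRw)).
(F1): ✓.
(F2): fails — w1R²w0, w1Rw0 but no w with w0=w and w0Rw.
(F3): fails — w0R²w0, w0Rw2 but no w with w0=w and w2Rw.
(F4): fails — uR²u, uRx but no t with u=t and xRt.
(F5): fails — w0R²w1, w0Rw1 but no w with w1=w and w1Rw.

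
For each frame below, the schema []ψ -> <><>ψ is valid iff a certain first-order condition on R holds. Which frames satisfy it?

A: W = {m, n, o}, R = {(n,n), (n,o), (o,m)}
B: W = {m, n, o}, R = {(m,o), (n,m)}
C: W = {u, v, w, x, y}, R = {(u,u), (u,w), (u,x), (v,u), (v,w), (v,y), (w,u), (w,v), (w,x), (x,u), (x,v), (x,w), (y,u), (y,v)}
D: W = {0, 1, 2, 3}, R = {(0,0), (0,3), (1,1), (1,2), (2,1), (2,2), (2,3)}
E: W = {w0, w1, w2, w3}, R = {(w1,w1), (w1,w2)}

C

This is the axiom for a generalized confluence (Geach) condition; its first-order frame correspondent is forall x exists w (xRw & x R^2 w).
A: fails — at m but no w with mRw and mR²w.
B: fails — at m but no w with mRw and mR²w.
C: satisfies the condition.
D: fails — at 3 but no w with 3Rw and 3R²w.
E: fails — at w0 but no w with w0Rw and w0R²w.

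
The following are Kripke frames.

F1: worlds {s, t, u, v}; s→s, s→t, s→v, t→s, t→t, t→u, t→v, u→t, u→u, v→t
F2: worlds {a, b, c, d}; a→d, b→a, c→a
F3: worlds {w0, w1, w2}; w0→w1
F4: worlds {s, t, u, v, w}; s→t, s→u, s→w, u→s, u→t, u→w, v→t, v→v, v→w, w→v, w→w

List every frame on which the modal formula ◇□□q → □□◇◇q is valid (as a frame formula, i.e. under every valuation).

F1, F3

The schema corresponds to a generalized confluence (Geach) condition: ∀x ∀y ∀z ((xRy ∧ xR²z) → ∃w (yR²w ∧ zR²w)).
F1: satisfies the condition.
F2: fails — bRa, bR²d but no w with aR²w and dR²w.
F3: satisfies the condition.
F4: fails — sRt, sR²s but no w* with tR²w* and sR²w*.
Valid on: F1, F3.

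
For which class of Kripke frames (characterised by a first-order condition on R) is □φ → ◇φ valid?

Suppose □φ→◇φ is valid. At any x set V(φ)=W. Then □φ at x, so ◇φ at x, so x has a successor.
The converse is a direct semantic check.
So the correspondent is seriality.

seriality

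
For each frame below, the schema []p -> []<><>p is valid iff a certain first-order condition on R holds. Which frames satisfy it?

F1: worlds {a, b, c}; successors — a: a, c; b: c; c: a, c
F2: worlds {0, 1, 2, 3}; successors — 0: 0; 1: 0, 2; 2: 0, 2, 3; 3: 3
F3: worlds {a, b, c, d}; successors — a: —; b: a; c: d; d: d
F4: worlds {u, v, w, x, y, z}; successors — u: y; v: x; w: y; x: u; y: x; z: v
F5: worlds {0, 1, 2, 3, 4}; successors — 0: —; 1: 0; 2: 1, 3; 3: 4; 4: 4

This is the axiom for a generalized confluence (Geach) condition; its first-order frame correspondent is forall x forall z (xRz -> exists w (xRw & z R^2 w)).
F1: condition met.
F2: condition met.
F3: fails — bRa but no w with bRw and aR²w.
F4: fails — uRy but no t with uRt and yR²t.
F5: fails — 1R0 but no w with 1Rw and 0R²w.

F1, F2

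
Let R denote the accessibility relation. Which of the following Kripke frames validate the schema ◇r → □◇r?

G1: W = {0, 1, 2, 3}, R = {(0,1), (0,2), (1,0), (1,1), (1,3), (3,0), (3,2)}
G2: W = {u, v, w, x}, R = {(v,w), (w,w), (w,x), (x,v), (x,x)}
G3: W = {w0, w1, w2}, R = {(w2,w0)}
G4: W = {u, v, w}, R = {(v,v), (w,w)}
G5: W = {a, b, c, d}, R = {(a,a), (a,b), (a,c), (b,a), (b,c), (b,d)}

The schema corresponds to the Euclidean property: ∀x ∀y ∀z (Rxy ∧ Rxz → Ryz).
G1: fails — R02 and R02 but not R22.
G2: fails — Rwx and Rww but not Rxw.
G3: fails — Rw2w0 and Rw2w0 but not Rw0w0.
G4: condition met.
G5: fails — Rab and Rab but not Rbb.
Valid on: G4.

G4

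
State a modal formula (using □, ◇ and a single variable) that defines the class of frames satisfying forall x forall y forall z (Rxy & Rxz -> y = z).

◇s → □s

A defining formula is ◇s → □s (the CD axiom).
Suppose ◇s→□s is valid. Take Rxy, Rxz and set V(s)={y}. Then ◇s at x, so □s at x, so s at z, i.e. z=y.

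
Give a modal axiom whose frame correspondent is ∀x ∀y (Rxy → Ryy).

The condition is shift-reflexivity. The T□ schema □(□s → s) defines it.

□(□s → s)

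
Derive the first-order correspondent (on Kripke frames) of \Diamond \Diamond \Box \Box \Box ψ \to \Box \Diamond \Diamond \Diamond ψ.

\forall x \forall y \forall z ((x R^2 y \wedge xRz) \to \exists w (y R^3 w \wedge z R^3 w))

This is a Sahlqvist (Geach-type) schema ◇^2□^3ψ → □^1◇^3ψ.
Minimal-valuation argument: fix x; take any y with xR^2y and any z with xR^1z. Set V(ψ) to the set of worlds R-reachable from y in exactly 3 steps. Then □^3ψ holds at y, so the antecedent holds at x; validity forces ◇^3ψ at z, giving a w with zR^3w and yR^3w.
First-order correspondent: \forall x \forall y \forall z ((x R^2 y \wedge xRz) \to \exists w (y R^3 w \wedge z R^3 w)).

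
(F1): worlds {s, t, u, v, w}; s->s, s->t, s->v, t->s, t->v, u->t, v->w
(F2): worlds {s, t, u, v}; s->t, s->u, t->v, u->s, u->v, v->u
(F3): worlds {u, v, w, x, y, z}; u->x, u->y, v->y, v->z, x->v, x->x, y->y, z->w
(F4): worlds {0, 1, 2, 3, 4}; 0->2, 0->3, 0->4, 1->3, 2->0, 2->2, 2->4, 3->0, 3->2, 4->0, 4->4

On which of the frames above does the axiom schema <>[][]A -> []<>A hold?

(F4)

The schema corresponds to a generalized confluence (Geach) condition: forall x forall y forall z ((xRy & xRz) -> exists w (y R^2 w & zRw)).
(F1): fails — sRv, sRs but no w* with vR²w* and sRw*.
(F2): fails — sRt, sRt but no w with tR²w and tRw.
(F3): fails — uRy, uRx but no t with yR²t and xRt.
(F4): condition met.
Valid on: (F4).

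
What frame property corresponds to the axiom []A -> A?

reflexivity: forall x Rxx

Suppose □A→A is valid. At any x set V(A)={w : Rxw}. Then □A holds at x, so A holds at x, i.e. Rxx.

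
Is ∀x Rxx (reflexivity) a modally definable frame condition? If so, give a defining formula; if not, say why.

Yes — defined by □q → q

This is a Sahlqvist condition; the T axiom □q → q defines it.
Suppose □q→q is valid. At any x set V(q)={w : Rxw}. Then □q holds at x, so q holds at x, i.e. Rxx.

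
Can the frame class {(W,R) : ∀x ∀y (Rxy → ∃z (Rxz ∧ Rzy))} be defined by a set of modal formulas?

Yes: it is density, defined by the C4 schema □□q → □q.
Suppose □□q→□q is valid. Take Rxy and set V(q)={w : xR²w}. Then □□q at x, so □q at x, so q at y, i.e. ∃z(Rxz∧Rzy).

Definable; □□q → □q defines it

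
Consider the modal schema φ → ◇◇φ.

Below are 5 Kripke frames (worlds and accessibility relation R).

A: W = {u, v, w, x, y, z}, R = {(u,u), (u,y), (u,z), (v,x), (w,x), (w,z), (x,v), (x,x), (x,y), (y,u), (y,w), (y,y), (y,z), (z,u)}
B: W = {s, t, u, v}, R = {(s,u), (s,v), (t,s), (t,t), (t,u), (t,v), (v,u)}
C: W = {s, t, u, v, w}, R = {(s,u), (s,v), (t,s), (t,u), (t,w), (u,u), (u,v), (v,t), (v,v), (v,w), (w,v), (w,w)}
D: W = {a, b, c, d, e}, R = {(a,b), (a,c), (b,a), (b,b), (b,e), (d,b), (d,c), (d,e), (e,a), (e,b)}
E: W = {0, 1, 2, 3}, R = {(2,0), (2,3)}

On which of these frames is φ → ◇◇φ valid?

none

The schema corresponds to a generalized confluence (Geach) condition: ∀x ∃w (x = w ∧ xR²w).
A: fails — at w but no t with w=t and wR²t.
B: fails — at s but no w with s=w and sR²w.
C: fails — at s but no w* with s=w* and sR²w*.
D: fails — at c but no w with c=w and cR²w.
E: fails — at 0 but no w with 0=w and 0R²w.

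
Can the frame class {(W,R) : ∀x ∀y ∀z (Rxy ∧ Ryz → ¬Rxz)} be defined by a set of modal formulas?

Modal frame validity is preserved under surjective bounded morphisms.
The 5-cycle (worlds s,t,u,v,w with s→t→u→v→w→s) is intransitive. Mapping every world to a single reflexive point • is a surjective bounded morphism; the reflexive point is not intransitive (R••∧R•• but R••).
So the class is not modally definable.

Not definable by any modal formula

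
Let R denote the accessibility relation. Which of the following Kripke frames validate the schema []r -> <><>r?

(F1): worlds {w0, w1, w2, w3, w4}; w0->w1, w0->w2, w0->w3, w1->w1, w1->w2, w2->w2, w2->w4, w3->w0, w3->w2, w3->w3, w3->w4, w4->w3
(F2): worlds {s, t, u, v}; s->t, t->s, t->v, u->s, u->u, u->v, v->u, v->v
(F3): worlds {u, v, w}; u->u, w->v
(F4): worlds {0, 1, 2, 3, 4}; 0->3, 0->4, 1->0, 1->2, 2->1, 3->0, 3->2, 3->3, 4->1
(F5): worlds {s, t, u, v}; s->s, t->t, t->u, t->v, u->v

The schema corresponds to a generalized confluence (Geach) condition: forall x exists w (xRw & x R^2 w).
(F1): satisfies the condition.
(F2): fails — at s but no w with sRw and sR²w.
(F3): fails — at v but no t with vRt and vR²t.
(F4): fails — at 1 but no w with 1Rw and 1R²w.
(F5): fails — at u but no w with uRw and uR²w.
Valid on: (F1).

(F1)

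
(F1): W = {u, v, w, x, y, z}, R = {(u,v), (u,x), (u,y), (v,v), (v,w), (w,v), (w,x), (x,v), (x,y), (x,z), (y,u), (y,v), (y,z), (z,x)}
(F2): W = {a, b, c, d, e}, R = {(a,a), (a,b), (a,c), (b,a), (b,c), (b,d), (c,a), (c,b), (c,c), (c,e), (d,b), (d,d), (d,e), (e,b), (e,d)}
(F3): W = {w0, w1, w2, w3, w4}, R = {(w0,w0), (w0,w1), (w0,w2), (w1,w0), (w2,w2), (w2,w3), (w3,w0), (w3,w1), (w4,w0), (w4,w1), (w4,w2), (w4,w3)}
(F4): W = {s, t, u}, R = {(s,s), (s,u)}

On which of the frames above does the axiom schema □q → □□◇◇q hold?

The schema corresponds to a generalized confluence (Geach) condition: ∀x ∀z (xR²z → ∃w (xRw ∧ zR²w)).
(F1): fails — zR²z but no t with zRt and zR²t.
(F2): ✓.
(F3): ✓.
(F4): fails — sR²u but no w with sRw and uR²w.

(F2), (F3)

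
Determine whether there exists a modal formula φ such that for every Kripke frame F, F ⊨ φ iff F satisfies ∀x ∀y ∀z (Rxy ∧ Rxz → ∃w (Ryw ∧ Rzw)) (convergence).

Yes — defined by ◇□r → □◇r

This is a Sahlqvist condition; the .2 axiom ◇□r → □◇r defines it.
Suppose ◇□r→□◇r is valid. Take Rxy, Rxz and set V(r)={w : Ryw}. Then □r at y so ◇□r at x, so □◇r at x, so ◇r at z, giving w with Rzw and Ryw.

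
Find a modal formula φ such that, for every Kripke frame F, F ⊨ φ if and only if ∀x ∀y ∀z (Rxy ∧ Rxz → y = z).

◇r → □r

This is partial functionality; the standard corresponding axiom is CD: ◇r → □r.
Suppose ◇r→□r is valid. Take Rxy, Rxz and set V(r)={y}. Then ◇r at x, so □r at x, so r at z, i.e. z=y.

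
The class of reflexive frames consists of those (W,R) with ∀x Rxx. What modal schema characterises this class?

□p → p

The condition is reflexivity. The T schema □p → p defines it.
Suppose □p→p is valid. At any x set V(p)={w : Rxw}. Then □p holds at x, so p holds at x, i.e. Rxx.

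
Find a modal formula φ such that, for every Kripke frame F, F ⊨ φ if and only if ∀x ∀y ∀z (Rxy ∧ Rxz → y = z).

◇s → □s

A defining formula is ◇s → □s (the CD axiom).
Suppose ◇s→□s is valid. Take Rxy, Rxz and set V(s)={y}. Then ◇s at x, so □s at x, so s at z, i.e. z=y.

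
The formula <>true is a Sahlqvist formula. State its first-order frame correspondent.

This is a form of the D axiom.
It corresponds to seriality: forall x exists y Rxy.

seriality: forall x exists y Rxy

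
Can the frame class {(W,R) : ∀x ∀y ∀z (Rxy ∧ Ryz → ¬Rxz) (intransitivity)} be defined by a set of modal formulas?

Any modally definable frame class is closed under surjective bounded morphisms.
The 7-cycle (worlds a,b,c,d,e,f,g with a→b→c→d→e→f→g→a) is intransitive. Mapping every world to a single reflexive point • is a surjective bounded morphism; the reflexive point is not intransitive (R••∧R•• but R••).
Hence intransitivity is not modally definable.

Not definable by any modal formula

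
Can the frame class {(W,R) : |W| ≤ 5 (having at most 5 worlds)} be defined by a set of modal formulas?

Not definable by any modal formula

Any modally definable frame class is closed under disjoint unions.
Any modal formula valid on each of 6 disjoint one-world frames is valid on their disjoint union (validity is preserved under disjoint unions). Each one-world frame has |W|=1≤5, but the union has |W|=6.
So the class is not modally definable.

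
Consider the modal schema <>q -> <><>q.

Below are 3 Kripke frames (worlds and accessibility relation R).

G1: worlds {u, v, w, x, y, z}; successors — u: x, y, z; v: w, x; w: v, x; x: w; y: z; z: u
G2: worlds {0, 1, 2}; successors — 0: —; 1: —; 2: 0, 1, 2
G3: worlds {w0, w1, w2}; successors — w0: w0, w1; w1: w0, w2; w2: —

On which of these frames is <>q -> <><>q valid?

This is the axiom for a generalized confluence (Geach) condition; its first-order frame correspondent is forall x forall y (xRy -> exists w (y = w & x R^2 w)).
G1: fails — uRx but no t with x=t and uR²t.
G2: ✓.
G3: fails — w1Rw2 but no w with w2=w and w1R²w.
Valid on: G2.

G2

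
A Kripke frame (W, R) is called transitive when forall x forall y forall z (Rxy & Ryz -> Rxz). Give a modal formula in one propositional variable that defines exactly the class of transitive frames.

□ψ → □□ψ

The condition is transitivity. The 4 schema □ψ → □□ψ defines it.
Suppose □ψ→□□ψ is valid. Take Rxy, Ryz and set V(ψ)={w : Rxw}. Then □ψ at x, so □□ψ at x, so □ψ at y, so ψ at z, i.e. Rxz.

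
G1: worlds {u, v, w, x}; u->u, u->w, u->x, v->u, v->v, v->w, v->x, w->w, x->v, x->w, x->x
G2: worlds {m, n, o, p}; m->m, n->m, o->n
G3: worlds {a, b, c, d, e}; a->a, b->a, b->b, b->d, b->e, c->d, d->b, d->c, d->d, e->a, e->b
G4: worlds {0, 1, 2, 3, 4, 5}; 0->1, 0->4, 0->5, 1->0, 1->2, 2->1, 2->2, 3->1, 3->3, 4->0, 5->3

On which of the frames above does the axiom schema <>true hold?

This is the axiom for seriality; its first-order frame correspondent is forall x exists y Rxy.
G1: satisfies the condition.
G2: fails — world p has no successor.
G3: satisfies the condition.
G4: satisfies the condition.

G1, G3, G4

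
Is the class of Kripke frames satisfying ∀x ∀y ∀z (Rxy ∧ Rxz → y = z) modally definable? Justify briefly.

Yes, by ◇q → □q

This is a Sahlqvist condition; the CD axiom ◇q → □q defines it.
Suppose ◇q→□q is valid. Take Rxy, Rxz and set V(q)={y}. Then ◇q at x, so □q at x, so q at z, i.e. z=y.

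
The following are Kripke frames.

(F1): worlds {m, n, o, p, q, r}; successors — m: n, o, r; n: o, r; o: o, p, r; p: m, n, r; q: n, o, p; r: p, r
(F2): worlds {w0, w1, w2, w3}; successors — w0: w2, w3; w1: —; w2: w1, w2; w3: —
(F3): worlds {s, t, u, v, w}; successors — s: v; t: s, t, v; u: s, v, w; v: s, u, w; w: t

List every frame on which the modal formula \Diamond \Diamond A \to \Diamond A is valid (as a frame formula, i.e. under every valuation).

none

Frame correspondent (Sahlqvist): \forall x \forall y \forall z (Rxy \wedge Ryz \to Rxz) — i.e. transitivity.
(F1): fails — Rnr and Rrp but not Rnp.
(F2): fails — Rw0w2 and Rw2w1 but not Rw0w1.
(F3): fails — Ruv and Rvu but not Ruu.
Valid on no frame.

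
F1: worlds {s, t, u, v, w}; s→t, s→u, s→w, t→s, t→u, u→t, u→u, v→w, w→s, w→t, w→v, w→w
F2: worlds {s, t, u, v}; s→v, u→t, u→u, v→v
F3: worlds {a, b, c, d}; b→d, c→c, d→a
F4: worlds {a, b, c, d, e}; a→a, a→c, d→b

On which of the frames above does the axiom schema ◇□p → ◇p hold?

This is the axiom for a generalized confluence (Geach) condition; its first-order frame correspondent is ∀x ∀y (xRy → ∃w (yRw ∧ xRw)).
F1: satisfies the condition.
F2: fails — uRt but no w with tRw and uRw.
F3: fails — bRd but no w with dRw and bRw.
F4: fails — aRc but no w with cRw and aRw.
Valid on: F1.

F1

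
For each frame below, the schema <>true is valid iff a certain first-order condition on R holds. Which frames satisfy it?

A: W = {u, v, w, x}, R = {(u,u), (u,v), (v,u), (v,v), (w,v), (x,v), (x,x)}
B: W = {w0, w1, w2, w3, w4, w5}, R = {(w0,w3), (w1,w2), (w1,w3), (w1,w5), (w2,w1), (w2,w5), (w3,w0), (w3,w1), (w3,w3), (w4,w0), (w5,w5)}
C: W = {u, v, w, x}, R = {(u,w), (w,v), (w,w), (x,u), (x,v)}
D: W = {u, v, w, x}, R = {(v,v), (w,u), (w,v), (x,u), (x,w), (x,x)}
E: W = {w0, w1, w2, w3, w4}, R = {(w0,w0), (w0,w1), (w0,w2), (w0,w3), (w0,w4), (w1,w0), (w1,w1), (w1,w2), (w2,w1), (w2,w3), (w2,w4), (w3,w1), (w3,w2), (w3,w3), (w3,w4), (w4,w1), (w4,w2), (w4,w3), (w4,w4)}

This is the axiom for seriality; its first-order frame correspondent is forall x exists y Rxy.
A: holds.
B: holds.
C: fails — world v has no successor.
D: fails — world u has no successor.
E: holds.
Valid on: A, B, E.

A, B, E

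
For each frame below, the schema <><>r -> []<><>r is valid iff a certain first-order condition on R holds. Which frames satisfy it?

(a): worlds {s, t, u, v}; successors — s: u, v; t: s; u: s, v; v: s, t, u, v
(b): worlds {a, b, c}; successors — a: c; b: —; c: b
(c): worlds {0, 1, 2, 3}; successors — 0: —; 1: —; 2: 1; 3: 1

(c)

Frame correspondent (Sahlqvist): forall x forall y forall z ((x R^2 y & xRz) -> exists w (y = w & z R^2 w)) — i.e. a generalized confluence (Geach) condition.
(a): fails — vR²s, vRt but no w with s=w and tR²w.
(b): fails — aR²b, aRc but no w with b=w and cR²w.
(c): holds.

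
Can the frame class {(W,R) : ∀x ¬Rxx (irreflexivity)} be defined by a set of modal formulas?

No — not modally definable

Modal frame validity is preserved under surjective bounded morphisms.
The 4-cycle (worlds a,b,c,d with a→b→c→d→a) is irreflexive, and the map sending every world to a single reflexive point • is a surjective bounded morphism (forth: every edge maps to (•,•); back: every world has a successor). So any modal formula valid on the 4-cycle is also valid on the reflexive point, which is not irreflexive.
So no modal formula (or set of formulas) defines exactly the irreflexive frames.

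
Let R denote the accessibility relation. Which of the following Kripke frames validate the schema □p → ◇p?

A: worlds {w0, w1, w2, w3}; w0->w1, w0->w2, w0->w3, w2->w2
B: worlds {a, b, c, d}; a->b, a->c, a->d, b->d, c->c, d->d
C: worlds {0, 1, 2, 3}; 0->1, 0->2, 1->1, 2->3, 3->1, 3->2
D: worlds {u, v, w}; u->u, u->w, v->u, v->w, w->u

Frame correspondent (Sahlqvist): ∀x ∃y Rxy — i.e. seriality.
A: fails — world w1 has no successor.
B: condition met.
C: condition met.
D: condition met.
Valid on: B, C, D.

B, C, D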